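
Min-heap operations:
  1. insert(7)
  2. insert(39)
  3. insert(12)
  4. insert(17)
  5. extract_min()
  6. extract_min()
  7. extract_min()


insert(7) -> [7]
insert(39) -> [7, 39]
insert(12) -> [7, 39, 12]
insert(17) -> [7, 17, 12, 39]
extract_min()->7, [12, 17, 39]
extract_min()->12, [17, 39]
extract_min()->17, [39]

Final heap: [39]


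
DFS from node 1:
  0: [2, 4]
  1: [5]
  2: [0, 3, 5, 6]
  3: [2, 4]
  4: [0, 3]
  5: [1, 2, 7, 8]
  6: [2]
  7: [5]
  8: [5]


Visit 1, push [5]
Visit 5, push [8, 7, 2]
Visit 2, push [6, 3, 0]
Visit 0, push [4]
Visit 4, push [3]
Visit 3, push []
Visit 6, push []
Visit 7, push []
Visit 8, push []

DFS order: [1, 5, 2, 0, 4, 3, 6, 7, 8]


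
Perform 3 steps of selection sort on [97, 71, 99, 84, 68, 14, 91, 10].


Initial: [97, 71, 99, 84, 68, 14, 91, 10]
Step 1: min=10 at 7
  Swap: [10, 71, 99, 84, 68, 14, 91, 97]
Step 2: min=14 at 5
  Swap: [10, 14, 99, 84, 68, 71, 91, 97]
Step 3: min=68 at 4
  Swap: [10, 14, 68, 84, 99, 71, 91, 97]

After 3 steps: [10, 14, 68, 84, 99, 71, 91, 97]


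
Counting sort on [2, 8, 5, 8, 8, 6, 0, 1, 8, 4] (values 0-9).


Input: [2, 8, 5, 8, 8, 6, 0, 1, 8, 4]
Counts: [1, 1, 1, 0, 1, 1, 1, 0, 4, 0]

Sorted: [0, 1, 2, 4, 5, 6, 8, 8, 8, 8]


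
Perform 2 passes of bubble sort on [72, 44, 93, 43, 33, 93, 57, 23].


Initial: [72, 44, 93, 43, 33, 93, 57, 23]
Pass 1: [44, 72, 43, 33, 93, 57, 23, 93] (5 swaps)
Pass 2: [44, 43, 33, 72, 57, 23, 93, 93] (4 swaps)

After 2 passes: [44, 43, 33, 72, 57, 23, 93, 93]


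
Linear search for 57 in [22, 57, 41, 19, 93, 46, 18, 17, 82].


i=0: 22!=57
i=1: 57==57 found!

Found at 1, 2 comps


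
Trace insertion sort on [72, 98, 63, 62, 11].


Initial: [72, 98, 63, 62, 11]
Insert 98: [72, 98, 63, 62, 11]
Insert 63: [63, 72, 98, 62, 11]
Insert 62: [62, 63, 72, 98, 11]
Insert 11: [11, 62, 63, 72, 98]

Sorted: [11, 62, 63, 72, 98]


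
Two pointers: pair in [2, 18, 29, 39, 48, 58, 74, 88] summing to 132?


lo=0(2)+hi=7(88)=90
lo=1(18)+hi=7(88)=106
lo=2(29)+hi=7(88)=117
lo=3(39)+hi=7(88)=127
lo=4(48)+hi=7(88)=136
lo=4(48)+hi=6(74)=122
lo=5(58)+hi=6(74)=132

Yes: 58+74=132


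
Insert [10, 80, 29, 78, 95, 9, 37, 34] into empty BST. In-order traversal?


Insert 10: root
Insert 80: R from 10
Insert 29: R from 10 -> L from 80
Insert 78: R from 10 -> L from 80 -> R from 29
Insert 95: R from 10 -> R from 80
Insert 9: L from 10
Insert 37: R from 10 -> L from 80 -> R from 29 -> L from 78
Insert 34: R from 10 -> L from 80 -> R from 29 -> L from 78 -> L from 37

In-order: [9, 10, 29, 34, 37, 78, 80, 95]


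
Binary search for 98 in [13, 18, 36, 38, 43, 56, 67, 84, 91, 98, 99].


Step 1: lo=0, hi=10, mid=5, val=56
Step 2: lo=6, hi=10, mid=8, val=91
Step 3: lo=9, hi=10, mid=9, val=98

Found at index 9


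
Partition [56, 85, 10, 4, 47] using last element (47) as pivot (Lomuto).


Pivot: 47
  10 <= 47: swap -> [10, 85, 56, 4, 47]
  4 <= 47: swap -> [10, 4, 56, 85, 47]
Place pivot at 2: [10, 4, 47, 85, 56]

Partitioned: [10, 4, 47, 85, 56]


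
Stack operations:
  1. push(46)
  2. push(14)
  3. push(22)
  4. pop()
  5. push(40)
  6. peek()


push(46) -> [46]
push(14) -> [46, 14]
push(22) -> [46, 14, 22]
pop()->22, [46, 14]
push(40) -> [46, 14, 40]
peek()->40

Final stack: [46, 14, 40]


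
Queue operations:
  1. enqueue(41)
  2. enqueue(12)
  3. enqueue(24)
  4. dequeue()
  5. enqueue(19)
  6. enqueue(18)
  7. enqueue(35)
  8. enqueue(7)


enqueue(41) -> [41]
enqueue(12) -> [41, 12]
enqueue(24) -> [41, 12, 24]
dequeue()->41, [12, 24]
enqueue(19) -> [12, 24, 19]
enqueue(18) -> [12, 24, 19, 18]
enqueue(35) -> [12, 24, 19, 18, 35]
enqueue(7) -> [12, 24, 19, 18, 35, 7]

Final queue: [12, 24, 19, 18, 35, 7]


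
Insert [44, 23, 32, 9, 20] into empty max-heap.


Insert 44: [44]
Insert 23: [44, 23]
Insert 32: [44, 23, 32]
Insert 9: [44, 23, 32, 9]
Insert 20: [44, 23, 32, 9, 20]

Final heap: [44, 23, 32, 9, 20]


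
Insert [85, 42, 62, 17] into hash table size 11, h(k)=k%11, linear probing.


Insert 85: h=8 -> slot 8
Insert 42: h=9 -> slot 9
Insert 62: h=7 -> slot 7
Insert 17: h=6 -> slot 6

Table: [None, None, None, None, None, None, 17, 62, 85, 42, None]


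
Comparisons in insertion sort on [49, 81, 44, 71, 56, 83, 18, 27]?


Algorithm: insertion sort
Input: [49, 81, 44, 71, 56, 83, 18, 27]
Sorted: [18, 27, 44, 49, 56, 71, 81, 83]

22


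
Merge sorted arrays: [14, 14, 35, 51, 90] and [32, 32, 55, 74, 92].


Take 14 from A
Take 14 from A
Take 32 from B
Take 32 from B
Take 35 from A
Take 51 from A
Take 55 from B
Take 74 from B
Take 90 from A

Merged: [14, 14, 32, 32, 35, 51, 55, 74, 90, 92]


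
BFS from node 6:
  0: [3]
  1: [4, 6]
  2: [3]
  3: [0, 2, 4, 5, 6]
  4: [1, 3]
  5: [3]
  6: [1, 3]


Visit 6, enqueue [1, 3]
Visit 1, enqueue [4]
Visit 3, enqueue [0, 2, 5]
Visit 4, enqueue []
Visit 0, enqueue []
Visit 2, enqueue []
Visit 5, enqueue []

BFS order: [6, 1, 3, 4, 0, 2, 5]


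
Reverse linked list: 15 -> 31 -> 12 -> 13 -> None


Step 1: curr=15, set curr.next=prev(None) | reversed so far: 15
Step 2: curr=31, set curr.next=prev(15) | reversed so far: 31 -> 15
Step 3: curr=12, set curr.next=prev(31) | reversed so far: 12 -> 31 -> 15
Step 4: curr=13, set curr.next=prev(12) | reversed so far: 13 -> 12 -> 31 -> 15

13 -> 12 -> 31 -> 15 -> None


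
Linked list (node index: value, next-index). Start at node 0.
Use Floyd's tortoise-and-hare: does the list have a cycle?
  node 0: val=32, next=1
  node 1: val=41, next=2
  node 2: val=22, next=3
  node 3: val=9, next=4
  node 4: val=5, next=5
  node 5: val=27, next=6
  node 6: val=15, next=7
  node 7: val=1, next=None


Floyd's tortoise (slow, +1) and hare (fast, +2):
  init: slow=0, fast=0
  step 1: slow=1, fast=2
  step 2: slow=2, fast=4
  step 3: slow=3, fast=6
  step 4: fast 6->7->None, no cycle

Cycle: no


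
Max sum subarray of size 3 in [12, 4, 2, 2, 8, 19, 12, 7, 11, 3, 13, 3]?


[0:3]: 18
[1:4]: 8
[2:5]: 12
[3:6]: 29
[4:7]: 39
[5:8]: 38
[6:9]: 30
[7:10]: 21
[8:11]: 27
[9:12]: 19

Max: 39 at [4:7]


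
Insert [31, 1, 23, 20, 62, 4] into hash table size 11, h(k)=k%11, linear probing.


Insert 31: h=9 -> slot 9
Insert 1: h=1 -> slot 1
Insert 23: h=1, 1 probes -> slot 2
Insert 20: h=9, 1 probes -> slot 10
Insert 62: h=7 -> slot 7
Insert 4: h=4 -> slot 4

Table: [None, 1, 23, None, 4, None, None, 62, None, 31, 20]


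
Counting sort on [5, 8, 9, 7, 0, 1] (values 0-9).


Input: [5, 8, 9, 7, 0, 1]
Counts: [1, 1, 0, 0, 0, 1, 0, 1, 1, 1]

Sorted: [0, 1, 5, 7, 8, 9]


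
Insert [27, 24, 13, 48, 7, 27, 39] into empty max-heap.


Insert 27: [27]
Insert 24: [27, 24]
Insert 13: [27, 24, 13]
Insert 48: [48, 27, 13, 24]
Insert 7: [48, 27, 13, 24, 7]
Insert 27: [48, 27, 27, 24, 7, 13]
Insert 39: [48, 27, 39, 24, 7, 13, 27]

Final heap: [48, 27, 39, 24, 7, 13, 27]


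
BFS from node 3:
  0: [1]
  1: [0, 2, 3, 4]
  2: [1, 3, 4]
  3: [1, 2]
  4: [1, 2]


Visit 3, enqueue [1, 2]
Visit 1, enqueue [0, 4]
Visit 2, enqueue []
Visit 0, enqueue []
Visit 4, enqueue []

BFS order: [3, 1, 2, 0, 4]


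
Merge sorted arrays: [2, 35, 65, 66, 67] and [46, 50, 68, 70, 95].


Take 2 from A
Take 35 from A
Take 46 from B
Take 50 from B
Take 65 from A
Take 66 from A
Take 67 from A

Merged: [2, 35, 46, 50, 65, 66, 67, 68, 70, 95]


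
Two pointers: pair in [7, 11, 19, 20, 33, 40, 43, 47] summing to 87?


lo=0(7)+hi=7(47)=54
lo=1(11)+hi=7(47)=58
lo=2(19)+hi=7(47)=66
lo=3(20)+hi=7(47)=67
lo=4(33)+hi=7(47)=80
lo=5(40)+hi=7(47)=87

Yes: 40+47=87


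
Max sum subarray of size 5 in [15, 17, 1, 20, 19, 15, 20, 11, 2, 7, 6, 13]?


[0:5]: 72
[1:6]: 72
[2:7]: 75
[3:8]: 85
[4:9]: 67
[5:10]: 55
[6:11]: 46
[7:12]: 39

Max: 85 at [3:8]


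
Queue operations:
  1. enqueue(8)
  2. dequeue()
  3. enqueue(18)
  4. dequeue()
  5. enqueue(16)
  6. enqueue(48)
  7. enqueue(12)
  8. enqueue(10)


enqueue(8) -> [8]
dequeue()->8, []
enqueue(18) -> [18]
dequeue()->18, []
enqueue(16) -> [16]
enqueue(48) -> [16, 48]
enqueue(12) -> [16, 48, 12]
enqueue(10) -> [16, 48, 12, 10]

Final queue: [16, 48, 12, 10]


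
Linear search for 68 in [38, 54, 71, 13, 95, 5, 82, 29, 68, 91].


i=0: 38!=68
i=1: 54!=68
i=2: 71!=68
i=3: 13!=68
i=4: 95!=68
i=5: 5!=68
i=6: 82!=68
i=7: 29!=68
i=8: 68==68 found!

Found at 8, 9 comps


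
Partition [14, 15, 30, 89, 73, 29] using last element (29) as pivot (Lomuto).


Pivot: 29
  14 <= 29: advance i (no swap)
  15 <= 29: advance i (no swap)
Place pivot at 2: [14, 15, 29, 89, 73, 30]

Partitioned: [14, 15, 29, 89, 73, 30]


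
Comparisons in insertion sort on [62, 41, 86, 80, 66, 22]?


Algorithm: insertion sort
Input: [62, 41, 86, 80, 66, 22]
Sorted: [22, 41, 62, 66, 80, 86]

12


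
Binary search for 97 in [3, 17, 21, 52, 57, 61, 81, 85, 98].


Step 1: lo=0, hi=8, mid=4, val=57
Step 2: lo=5, hi=8, mid=6, val=81
Step 3: lo=7, hi=8, mid=7, val=85
Step 4: lo=8, hi=8, mid=8, val=98

Not found


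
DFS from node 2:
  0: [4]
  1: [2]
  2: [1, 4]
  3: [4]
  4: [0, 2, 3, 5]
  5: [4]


Visit 2, push [4, 1]
Visit 1, push []
Visit 4, push [5, 3, 0]
Visit 0, push []
Visit 3, push []
Visit 5, push []

DFS order: [2, 1, 4, 0, 3, 5]


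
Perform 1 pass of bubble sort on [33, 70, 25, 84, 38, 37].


Initial: [33, 70, 25, 84, 38, 37]
Pass 1: [33, 25, 70, 38, 37, 84] (3 swaps)

After 1 pass: [33, 25, 70, 38, 37, 84]


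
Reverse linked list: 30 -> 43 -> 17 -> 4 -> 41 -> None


Step 1: curr=30, set curr.next=prev(None) | reversed so far: 30
Step 2: curr=43, set curr.next=prev(30) | reversed so far: 43 -> 30
Step 3: curr=17, set curr.next=prev(43) | reversed so far: 17 -> 43 -> 30
Step 4: curr=4, set curr.next=prev(17) | reversed so far: 4 -> 17 -> 43 -> 30
Step 5: curr=41, set curr.next=prev(4) | reversed so far: 41 -> 4 -> 17 -> 43 -> 30

41 -> 4 -> 17 -> 43 -> 30 -> None


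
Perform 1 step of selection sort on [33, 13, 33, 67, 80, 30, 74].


Initial: [33, 13, 33, 67, 80, 30, 74]
Step 1: min=13 at 1
  Swap: [13, 33, 33, 67, 80, 30, 74]

After 1 step: [13, 33, 33, 67, 80, 30, 74]


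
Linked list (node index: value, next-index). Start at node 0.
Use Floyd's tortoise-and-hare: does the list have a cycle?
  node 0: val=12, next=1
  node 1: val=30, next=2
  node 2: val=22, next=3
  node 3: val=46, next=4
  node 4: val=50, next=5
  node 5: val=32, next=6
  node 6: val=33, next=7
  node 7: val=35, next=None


Floyd's tortoise (slow, +1) and hare (fast, +2):
  init: slow=0, fast=0
  step 1: slow=1, fast=2
  step 2: slow=2, fast=4
  step 3: slow=3, fast=6
  step 4: fast 6->7->None, no cycle

Cycle: no


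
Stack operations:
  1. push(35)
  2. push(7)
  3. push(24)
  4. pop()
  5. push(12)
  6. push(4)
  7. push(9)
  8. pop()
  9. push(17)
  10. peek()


push(35) -> [35]
push(7) -> [35, 7]
push(24) -> [35, 7, 24]
pop()->24, [35, 7]
push(12) -> [35, 7, 12]
push(4) -> [35, 7, 12, 4]
push(9) -> [35, 7, 12, 4, 9]
pop()->9, [35, 7, 12, 4]
push(17) -> [35, 7, 12, 4, 17]
peek()->17

Final stack: [35, 7, 12, 4, 17]


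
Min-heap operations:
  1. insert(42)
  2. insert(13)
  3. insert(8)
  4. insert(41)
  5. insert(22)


insert(42) -> [42]
insert(13) -> [13, 42]
insert(8) -> [8, 42, 13]
insert(41) -> [8, 41, 13, 42]
insert(22) -> [8, 22, 13, 42, 41]

Final heap: [8, 22, 13, 42, 41]


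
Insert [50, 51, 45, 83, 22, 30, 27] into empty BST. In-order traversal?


Insert 50: root
Insert 51: R from 50
Insert 45: L from 50
Insert 83: R from 50 -> R from 51
Insert 22: L from 50 -> L from 45
Insert 30: L from 50 -> L from 45 -> R from 22
Insert 27: L from 50 -> L from 45 -> R from 22 -> L from 30

In-order: [22, 27, 30, 45, 50, 51, 83]


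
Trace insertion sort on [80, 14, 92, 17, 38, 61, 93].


Initial: [80, 14, 92, 17, 38, 61, 93]
Insert 14: [14, 80, 92, 17, 38, 61, 93]
Insert 92: [14, 80, 92, 17, 38, 61, 93]
Insert 17: [14, 17, 80, 92, 38, 61, 93]
Insert 38: [14, 17, 38, 80, 92, 61, 93]
Insert 61: [14, 17, 38, 61, 80, 92, 93]
Insert 93: [14, 17, 38, 61, 80, 92, 93]

Sorted: [14, 17, 38, 61, 80, 92, 93]


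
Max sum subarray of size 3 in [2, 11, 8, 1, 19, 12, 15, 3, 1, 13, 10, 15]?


[0:3]: 21
[1:4]: 20
[2:5]: 28
[3:6]: 32
[4:7]: 46
[5:8]: 30
[6:9]: 19
[7:10]: 17
[8:11]: 24
[9:12]: 38

Max: 46 at [4:7]


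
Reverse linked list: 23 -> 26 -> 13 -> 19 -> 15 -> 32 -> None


Step 1: curr=23, set curr.next=prev(None) | reversed so far: 23
Step 2: curr=26, set curr.next=prev(23) | reversed so far: 26 -> 23
Step 3: curr=13, set curr.next=prev(26) | reversed so far: 13 -> 26 -> 23
Step 4: curr=19, set curr.next=prev(13) | reversed so far: 19 -> 13 -> 26 -> 23
Step 5: curr=15, set curr.next=prev(19) | reversed so far: 15 -> 19 -> 13 -> 26 -> 23
Step 6: curr=32, set curr.next=prev(15) | reversed so far: 32 -> 15 -> 19 -> 13 -> 26 -> 23

32 -> 15 -> 19 -> 13 -> 26 -> 23 -> None


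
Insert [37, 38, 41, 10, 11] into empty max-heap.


Insert 37: [37]
Insert 38: [38, 37]
Insert 41: [41, 37, 38]
Insert 10: [41, 37, 38, 10]
Insert 11: [41, 37, 38, 10, 11]

Final heap: [41, 37, 38, 10, 11]


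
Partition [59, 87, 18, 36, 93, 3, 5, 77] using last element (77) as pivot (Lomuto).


Pivot: 77
  59 <= 77: advance i (no swap)
  18 <= 77: swap -> [59, 18, 87, 36, 93, 3, 5, 77]
  36 <= 77: swap -> [59, 18, 36, 87, 93, 3, 5, 77]
  3 <= 77: swap -> [59, 18, 36, 3, 93, 87, 5, 77]
  5 <= 77: swap -> [59, 18, 36, 3, 5, 87, 93, 77]
Place pivot at 5: [59, 18, 36, 3, 5, 77, 93, 87]

Partitioned: [59, 18, 36, 3, 5, 77, 93, 87]


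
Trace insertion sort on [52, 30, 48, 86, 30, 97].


Initial: [52, 30, 48, 86, 30, 97]
Insert 30: [30, 52, 48, 86, 30, 97]
Insert 48: [30, 48, 52, 86, 30, 97]
Insert 86: [30, 48, 52, 86, 30, 97]
Insert 30: [30, 30, 48, 52, 86, 97]
Insert 97: [30, 30, 48, 52, 86, 97]

Sorted: [30, 30, 48, 52, 86, 97]


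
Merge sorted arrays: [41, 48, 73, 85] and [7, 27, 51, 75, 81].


Take 7 from B
Take 27 from B
Take 41 from A
Take 48 from A
Take 51 from B
Take 73 from A
Take 75 from B
Take 81 from B

Merged: [7, 27, 41, 48, 51, 73, 75, 81, 85]


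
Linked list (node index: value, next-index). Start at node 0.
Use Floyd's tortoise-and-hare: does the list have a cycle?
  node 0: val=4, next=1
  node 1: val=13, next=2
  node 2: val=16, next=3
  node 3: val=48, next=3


Floyd's tortoise (slow, +1) and hare (fast, +2):
  init: slow=0, fast=0
  step 1: slow=1, fast=2
  step 2: slow=2, fast=3
  step 3: slow=3, fast=3
  slow == fast at node 3: cycle detected

Cycle: yes


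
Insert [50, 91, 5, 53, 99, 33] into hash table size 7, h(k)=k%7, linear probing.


Insert 50: h=1 -> slot 1
Insert 91: h=0 -> slot 0
Insert 5: h=5 -> slot 5
Insert 53: h=4 -> slot 4
Insert 99: h=1, 1 probes -> slot 2
Insert 33: h=5, 1 probes -> slot 6

Table: [91, 50, 99, None, 53, 5, 33]


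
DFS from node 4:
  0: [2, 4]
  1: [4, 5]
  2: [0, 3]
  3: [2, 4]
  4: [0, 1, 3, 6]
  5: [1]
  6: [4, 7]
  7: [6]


Visit 4, push [6, 3, 1, 0]
Visit 0, push [2]
Visit 2, push [3]
Visit 3, push []
Visit 1, push [5]
Visit 5, push []
Visit 6, push [7]
Visit 7, push []

DFS order: [4, 0, 2, 3, 1, 5, 6, 7]


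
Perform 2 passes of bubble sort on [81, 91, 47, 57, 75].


Initial: [81, 91, 47, 57, 75]
Pass 1: [81, 47, 57, 75, 91] (3 swaps)
Pass 2: [47, 57, 75, 81, 91] (3 swaps)

After 2 passes: [47, 57, 75, 81, 91]


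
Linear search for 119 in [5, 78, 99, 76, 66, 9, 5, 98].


i=0: 5!=119
i=1: 78!=119
i=2: 99!=119
i=3: 76!=119
i=4: 66!=119
i=5: 9!=119
i=6: 5!=119
i=7: 98!=119

Not found, 8 comps


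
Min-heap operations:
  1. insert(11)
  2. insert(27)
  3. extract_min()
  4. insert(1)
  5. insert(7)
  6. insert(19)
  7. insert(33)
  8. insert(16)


insert(11) -> [11]
insert(27) -> [11, 27]
extract_min()->11, [27]
insert(1) -> [1, 27]
insert(7) -> [1, 27, 7]
insert(19) -> [1, 19, 7, 27]
insert(33) -> [1, 19, 7, 27, 33]
insert(16) -> [1, 19, 7, 27, 33, 16]

Final heap: [1, 19, 7, 27, 33, 16]


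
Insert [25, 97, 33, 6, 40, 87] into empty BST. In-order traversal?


Insert 25: root
Insert 97: R from 25
Insert 33: R from 25 -> L from 97
Insert 6: L from 25
Insert 40: R from 25 -> L from 97 -> R from 33
Insert 87: R from 25 -> L from 97 -> R from 33 -> R from 40

In-order: [6, 25, 33, 40, 87, 97]


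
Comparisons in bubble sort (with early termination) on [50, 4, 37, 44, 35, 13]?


Algorithm: bubble sort (with early termination)
Input: [50, 4, 37, 44, 35, 13]
Sorted: [4, 13, 35, 37, 44, 50]

15


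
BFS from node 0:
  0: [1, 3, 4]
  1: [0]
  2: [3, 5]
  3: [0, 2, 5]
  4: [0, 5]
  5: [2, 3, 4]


Visit 0, enqueue [1, 3, 4]
Visit 1, enqueue []
Visit 3, enqueue [2, 5]
Visit 4, enqueue []
Visit 2, enqueue []
Visit 5, enqueue []

BFS order: [0, 1, 3, 4, 2, 5]


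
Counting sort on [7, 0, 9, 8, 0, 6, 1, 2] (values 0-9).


Input: [7, 0, 9, 8, 0, 6, 1, 2]
Counts: [2, 1, 1, 0, 0, 0, 1, 1, 1, 1]

Sorted: [0, 0, 1, 2, 6, 7, 8, 9]


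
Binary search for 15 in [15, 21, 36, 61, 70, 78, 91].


Step 1: lo=0, hi=6, mid=3, val=61
Step 2: lo=0, hi=2, mid=1, val=21
Step 3: lo=0, hi=0, mid=0, val=15

Found at index 0


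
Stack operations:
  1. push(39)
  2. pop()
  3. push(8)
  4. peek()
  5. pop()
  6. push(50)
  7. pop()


push(39) -> [39]
pop()->39, []
push(8) -> [8]
peek()->8
pop()->8, []
push(50) -> [50]
pop()->50, []

Final stack: []


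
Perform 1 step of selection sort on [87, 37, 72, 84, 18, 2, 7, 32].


Initial: [87, 37, 72, 84, 18, 2, 7, 32]
Step 1: min=2 at 5
  Swap: [2, 37, 72, 84, 18, 87, 7, 32]

After 1 step: [2, 37, 72, 84, 18, 87, 7, 32]


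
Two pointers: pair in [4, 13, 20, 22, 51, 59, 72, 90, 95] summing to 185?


lo=0(4)+hi=8(95)=99
lo=1(13)+hi=8(95)=108
lo=2(20)+hi=8(95)=115
lo=3(22)+hi=8(95)=117
lo=4(51)+hi=8(95)=146
lo=5(59)+hi=8(95)=154
lo=6(72)+hi=8(95)=167
lo=7(90)+hi=8(95)=185

Yes: 90+95=185


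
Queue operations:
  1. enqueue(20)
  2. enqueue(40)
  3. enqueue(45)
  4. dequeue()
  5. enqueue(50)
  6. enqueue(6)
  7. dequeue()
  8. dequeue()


enqueue(20) -> [20]
enqueue(40) -> [20, 40]
enqueue(45) -> [20, 40, 45]
dequeue()->20, [40, 45]
enqueue(50) -> [40, 45, 50]
enqueue(6) -> [40, 45, 50, 6]
dequeue()->40, [45, 50, 6]
dequeue()->45, [50, 6]

Final queue: [50, 6]


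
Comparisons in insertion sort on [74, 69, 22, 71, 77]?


Algorithm: insertion sort
Input: [74, 69, 22, 71, 77]
Sorted: [22, 69, 71, 74, 77]

6


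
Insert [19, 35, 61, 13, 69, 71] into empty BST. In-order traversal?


Insert 19: root
Insert 35: R from 19
Insert 61: R from 19 -> R from 35
Insert 13: L from 19
Insert 69: R from 19 -> R from 35 -> R from 61
Insert 71: R from 19 -> R from 35 -> R from 61 -> R from 69

In-order: [13, 19, 35, 61, 69, 71]


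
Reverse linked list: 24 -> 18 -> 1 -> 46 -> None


Step 1: curr=24, set curr.next=prev(None) | reversed so far: 24
Step 2: curr=18, set curr.next=prev(24) | reversed so far: 18 -> 24
Step 3: curr=1, set curr.next=prev(18) | reversed so far: 1 -> 18 -> 24
Step 4: curr=46, set curr.next=prev(1) | reversed so far: 46 -> 1 -> 18 -> 24

46 -> 1 -> 18 -> 24 -> None


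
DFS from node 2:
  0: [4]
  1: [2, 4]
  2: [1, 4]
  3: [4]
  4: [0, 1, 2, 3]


Visit 2, push [4, 1]
Visit 1, push [4]
Visit 4, push [3, 0]
Visit 0, push []
Visit 3, push []

DFS order: [2, 1, 4, 0, 3]


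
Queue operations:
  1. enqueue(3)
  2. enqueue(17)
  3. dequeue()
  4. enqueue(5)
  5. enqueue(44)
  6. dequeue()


enqueue(3) -> [3]
enqueue(17) -> [3, 17]
dequeue()->3, [17]
enqueue(5) -> [17, 5]
enqueue(44) -> [17, 5, 44]
dequeue()->17, [5, 44]

Final queue: [5, 44]


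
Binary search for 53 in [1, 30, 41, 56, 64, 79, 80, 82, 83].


Step 1: lo=0, hi=8, mid=4, val=64
Step 2: lo=0, hi=3, mid=1, val=30
Step 3: lo=2, hi=3, mid=2, val=41
Step 4: lo=3, hi=3, mid=3, val=56

Not found


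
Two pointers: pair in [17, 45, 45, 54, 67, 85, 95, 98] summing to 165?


lo=0(17)+hi=7(98)=115
lo=1(45)+hi=7(98)=143
lo=2(45)+hi=7(98)=143
lo=3(54)+hi=7(98)=152
lo=4(67)+hi=7(98)=165

Yes: 67+98=165


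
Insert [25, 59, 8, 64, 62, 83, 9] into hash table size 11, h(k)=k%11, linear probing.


Insert 25: h=3 -> slot 3
Insert 59: h=4 -> slot 4
Insert 8: h=8 -> slot 8
Insert 64: h=9 -> slot 9
Insert 62: h=7 -> slot 7
Insert 83: h=6 -> slot 6
Insert 9: h=9, 1 probes -> slot 10

Table: [None, None, None, 25, 59, None, 83, 62, 8, 64, 9]


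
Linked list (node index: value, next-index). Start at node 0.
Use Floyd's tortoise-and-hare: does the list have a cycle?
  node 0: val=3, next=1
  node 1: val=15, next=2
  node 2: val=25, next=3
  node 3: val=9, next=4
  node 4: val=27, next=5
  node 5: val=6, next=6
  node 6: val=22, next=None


Floyd's tortoise (slow, +1) and hare (fast, +2):
  init: slow=0, fast=0
  step 1: slow=1, fast=2
  step 2: slow=2, fast=4
  step 3: slow=3, fast=6
  step 4: fast -> None, no cycle

Cycle: no


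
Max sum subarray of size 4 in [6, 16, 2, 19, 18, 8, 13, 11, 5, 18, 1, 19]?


[0:4]: 43
[1:5]: 55
[2:6]: 47
[3:7]: 58
[4:8]: 50
[5:9]: 37
[6:10]: 47
[7:11]: 35
[8:12]: 43

Max: 58 at [3:7]


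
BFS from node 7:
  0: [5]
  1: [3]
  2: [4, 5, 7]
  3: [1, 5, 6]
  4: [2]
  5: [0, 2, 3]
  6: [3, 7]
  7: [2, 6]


Visit 7, enqueue [2, 6]
Visit 2, enqueue [4, 5]
Visit 6, enqueue [3]
Visit 4, enqueue []
Visit 5, enqueue [0]
Visit 3, enqueue [1]
Visit 0, enqueue []
Visit 1, enqueue []

BFS order: [7, 2, 6, 4, 5, 3, 0, 1]


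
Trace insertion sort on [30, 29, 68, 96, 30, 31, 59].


Initial: [30, 29, 68, 96, 30, 31, 59]
Insert 29: [29, 30, 68, 96, 30, 31, 59]
Insert 68: [29, 30, 68, 96, 30, 31, 59]
Insert 96: [29, 30, 68, 96, 30, 31, 59]
Insert 30: [29, 30, 30, 68, 96, 31, 59]
Insert 31: [29, 30, 30, 31, 68, 96, 59]
Insert 59: [29, 30, 30, 31, 59, 68, 96]

Sorted: [29, 30, 30, 31, 59, 68, 96]


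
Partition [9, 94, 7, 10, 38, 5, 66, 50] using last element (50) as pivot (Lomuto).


Pivot: 50
  9 <= 50: advance i (no swap)
  7 <= 50: swap -> [9, 7, 94, 10, 38, 5, 66, 50]
  10 <= 50: swap -> [9, 7, 10, 94, 38, 5, 66, 50]
  38 <= 50: swap -> [9, 7, 10, 38, 94, 5, 66, 50]
  5 <= 50: swap -> [9, 7, 10, 38, 5, 94, 66, 50]
Place pivot at 5: [9, 7, 10, 38, 5, 50, 66, 94]

Partitioned: [9, 7, 10, 38, 5, 50, 66, 94]


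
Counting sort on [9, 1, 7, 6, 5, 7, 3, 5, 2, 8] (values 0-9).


Input: [9, 1, 7, 6, 5, 7, 3, 5, 2, 8]
Counts: [0, 1, 1, 1, 0, 2, 1, 2, 1, 1]

Sorted: [1, 2, 3, 5, 5, 6, 7, 7, 8, 9]


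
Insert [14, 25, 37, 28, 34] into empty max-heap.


Insert 14: [14]
Insert 25: [25, 14]
Insert 37: [37, 14, 25]
Insert 28: [37, 28, 25, 14]
Insert 34: [37, 34, 25, 14, 28]

Final heap: [37, 34, 25, 14, 28]


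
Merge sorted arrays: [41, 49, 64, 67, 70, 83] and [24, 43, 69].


Take 24 from B
Take 41 from A
Take 43 from B
Take 49 from A
Take 64 from A
Take 67 from A
Take 69 from B

Merged: [24, 41, 43, 49, 64, 67, 69, 70, 83]


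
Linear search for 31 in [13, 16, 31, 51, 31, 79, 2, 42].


i=0: 13!=31
i=1: 16!=31
i=2: 31==31 found!

Found at 2, 3 comps


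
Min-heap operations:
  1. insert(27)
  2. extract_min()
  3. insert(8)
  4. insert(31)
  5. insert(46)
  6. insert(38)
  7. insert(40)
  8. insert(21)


insert(27) -> [27]
extract_min()->27, []
insert(8) -> [8]
insert(31) -> [8, 31]
insert(46) -> [8, 31, 46]
insert(38) -> [8, 31, 46, 38]
insert(40) -> [8, 31, 46, 38, 40]
insert(21) -> [8, 31, 21, 38, 40, 46]

Final heap: [8, 31, 21, 38, 40, 46]


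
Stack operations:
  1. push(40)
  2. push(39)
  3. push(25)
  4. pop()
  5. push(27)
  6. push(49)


push(40) -> [40]
push(39) -> [40, 39]
push(25) -> [40, 39, 25]
pop()->25, [40, 39]
push(27) -> [40, 39, 27]
push(49) -> [40, 39, 27, 49]

Final stack: [40, 39, 27, 49]


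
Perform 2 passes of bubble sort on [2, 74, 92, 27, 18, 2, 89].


Initial: [2, 74, 92, 27, 18, 2, 89]
Pass 1: [2, 74, 27, 18, 2, 89, 92] (4 swaps)
Pass 2: [2, 27, 18, 2, 74, 89, 92] (3 swaps)

After 2 passes: [2, 27, 18, 2, 74, 89, 92]


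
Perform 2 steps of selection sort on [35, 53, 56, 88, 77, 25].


Initial: [35, 53, 56, 88, 77, 25]
Step 1: min=25 at 5
  Swap: [25, 53, 56, 88, 77, 35]
Step 2: min=35 at 5
  Swap: [25, 35, 56, 88, 77, 53]

After 2 steps: [25, 35, 56, 88, 77, 53]


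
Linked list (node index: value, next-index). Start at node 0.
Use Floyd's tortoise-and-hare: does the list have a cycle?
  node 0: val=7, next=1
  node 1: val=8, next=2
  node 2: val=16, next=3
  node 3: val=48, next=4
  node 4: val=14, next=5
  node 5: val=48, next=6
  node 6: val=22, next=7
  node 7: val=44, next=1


Floyd's tortoise (slow, +1) and hare (fast, +2):
  init: slow=0, fast=0
  step 1: slow=1, fast=2
  step 2: slow=2, fast=4
  step 3: slow=3, fast=6
  step 4: slow=4, fast=1
  step 5: slow=5, fast=3
  step 6: slow=6, fast=5
  step 7: slow=7, fast=7
  slow == fast at node 7: cycle detected

Cycle: yes


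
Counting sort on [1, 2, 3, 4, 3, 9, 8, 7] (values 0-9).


Input: [1, 2, 3, 4, 3, 9, 8, 7]
Counts: [0, 1, 1, 2, 1, 0, 0, 1, 1, 1]

Sorted: [1, 2, 3, 3, 4, 7, 8, 9]


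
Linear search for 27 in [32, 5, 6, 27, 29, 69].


i=0: 32!=27
i=1: 5!=27
i=2: 6!=27
i=3: 27==27 found!

Found at 3, 4 comps


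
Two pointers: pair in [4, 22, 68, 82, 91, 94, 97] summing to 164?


lo=0(4)+hi=6(97)=101
lo=1(22)+hi=6(97)=119
lo=2(68)+hi=6(97)=165
lo=2(68)+hi=5(94)=162
lo=3(82)+hi=5(94)=176
lo=3(82)+hi=4(91)=173

No pair found


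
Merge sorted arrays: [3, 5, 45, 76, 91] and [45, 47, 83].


Take 3 from A
Take 5 from A
Take 45 from A
Take 45 from B
Take 47 from B
Take 76 from A
Take 83 from B

Merged: [3, 5, 45, 45, 47, 76, 83, 91]


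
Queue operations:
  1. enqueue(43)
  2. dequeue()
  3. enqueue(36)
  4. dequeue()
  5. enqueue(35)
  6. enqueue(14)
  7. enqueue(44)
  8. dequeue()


enqueue(43) -> [43]
dequeue()->43, []
enqueue(36) -> [36]
dequeue()->36, []
enqueue(35) -> [35]
enqueue(14) -> [35, 14]
enqueue(44) -> [35, 14, 44]
dequeue()->35, [14, 44]

Final queue: [14, 44]


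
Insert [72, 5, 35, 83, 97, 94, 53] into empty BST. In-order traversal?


Insert 72: root
Insert 5: L from 72
Insert 35: L from 72 -> R from 5
Insert 83: R from 72
Insert 97: R from 72 -> R from 83
Insert 94: R from 72 -> R from 83 -> L from 97
Insert 53: L from 72 -> R from 5 -> R from 35

In-order: [5, 35, 53, 72, 83, 94, 97]


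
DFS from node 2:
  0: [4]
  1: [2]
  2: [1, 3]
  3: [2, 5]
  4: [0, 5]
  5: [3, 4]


Visit 2, push [3, 1]
Visit 1, push []
Visit 3, push [5]
Visit 5, push [4]
Visit 4, push [0]
Visit 0, push []

DFS order: [2, 1, 3, 5, 4, 0]


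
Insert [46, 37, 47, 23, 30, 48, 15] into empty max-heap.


Insert 46: [46]
Insert 37: [46, 37]
Insert 47: [47, 37, 46]
Insert 23: [47, 37, 46, 23]
Insert 30: [47, 37, 46, 23, 30]
Insert 48: [48, 37, 47, 23, 30, 46]
Insert 15: [48, 37, 47, 23, 30, 46, 15]

Final heap: [48, 37, 47, 23, 30, 46, 15]


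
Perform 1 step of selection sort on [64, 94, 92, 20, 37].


Initial: [64, 94, 92, 20, 37]
Step 1: min=20 at 3
  Swap: [20, 94, 92, 64, 37]

After 1 step: [20, 94, 92, 64, 37]


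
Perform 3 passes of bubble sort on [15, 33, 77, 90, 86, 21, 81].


Initial: [15, 33, 77, 90, 86, 21, 81]
Pass 1: [15, 33, 77, 86, 21, 81, 90] (3 swaps)
Pass 2: [15, 33, 77, 21, 81, 86, 90] (2 swaps)
Pass 3: [15, 33, 21, 77, 81, 86, 90] (1 swaps)

After 3 passes: [15, 33, 21, 77, 81, 86, 90]


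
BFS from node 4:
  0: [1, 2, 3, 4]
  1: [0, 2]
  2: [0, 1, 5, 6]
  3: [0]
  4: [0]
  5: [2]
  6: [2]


Visit 4, enqueue [0]
Visit 0, enqueue [1, 2, 3]
Visit 1, enqueue []
Visit 2, enqueue [5, 6]
Visit 3, enqueue []
Visit 5, enqueue []
Visit 6, enqueue []

BFS order: [4, 0, 1, 2, 3, 5, 6]


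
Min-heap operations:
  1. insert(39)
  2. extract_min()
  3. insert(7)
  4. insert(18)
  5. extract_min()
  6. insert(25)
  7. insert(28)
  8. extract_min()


insert(39) -> [39]
extract_min()->39, []
insert(7) -> [7]
insert(18) -> [7, 18]
extract_min()->7, [18]
insert(25) -> [18, 25]
insert(28) -> [18, 25, 28]
extract_min()->18, [25, 28]

Final heap: [25, 28]


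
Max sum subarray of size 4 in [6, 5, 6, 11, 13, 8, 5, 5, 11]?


[0:4]: 28
[1:5]: 35
[2:6]: 38
[3:7]: 37
[4:8]: 31
[5:9]: 29

Max: 38 at [2:6]


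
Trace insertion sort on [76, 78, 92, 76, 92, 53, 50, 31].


Initial: [76, 78, 92, 76, 92, 53, 50, 31]
Insert 78: [76, 78, 92, 76, 92, 53, 50, 31]
Insert 92: [76, 78, 92, 76, 92, 53, 50, 31]
Insert 76: [76, 76, 78, 92, 92, 53, 50, 31]
Insert 92: [76, 76, 78, 92, 92, 53, 50, 31]
Insert 53: [53, 76, 76, 78, 92, 92, 50, 31]
Insert 50: [50, 53, 76, 76, 78, 92, 92, 31]
Insert 31: [31, 50, 53, 76, 76, 78, 92, 92]

Sorted: [31, 50, 53, 76, 76, 78, 92, 92]


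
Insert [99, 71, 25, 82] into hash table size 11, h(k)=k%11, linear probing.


Insert 99: h=0 -> slot 0
Insert 71: h=5 -> slot 5
Insert 25: h=3 -> slot 3
Insert 82: h=5, 1 probes -> slot 6

Table: [99, None, None, 25, None, 71, 82, None, None, None, None]


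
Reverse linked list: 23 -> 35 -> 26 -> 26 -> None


Step 1: curr=23, set curr.next=prev(None) | reversed so far: 23
Step 2: curr=35, set curr.next=prev(23) | reversed so far: 35 -> 23
Step 3: curr=26, set curr.next=prev(35) | reversed so far: 26 -> 35 -> 23
Step 4: curr=26, set curr.next=prev(26) | reversed so far: 26 -> 26 -> 35 -> 23

26 -> 26 -> 35 -> 23 -> None


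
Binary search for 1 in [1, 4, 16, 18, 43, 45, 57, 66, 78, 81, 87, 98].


Step 1: lo=0, hi=11, mid=5, val=45
Step 2: lo=0, hi=4, mid=2, val=16
Step 3: lo=0, hi=1, mid=0, val=1

Found at index 0


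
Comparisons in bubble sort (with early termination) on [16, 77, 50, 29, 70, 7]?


Algorithm: bubble sort (with early termination)
Input: [16, 77, 50, 29, 70, 7]
Sorted: [7, 16, 29, 50, 70, 77]

15


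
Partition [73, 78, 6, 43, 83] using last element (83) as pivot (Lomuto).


Pivot: 83
  73 <= 83: advance i (no swap)
  78 <= 83: advance i (no swap)
  6 <= 83: advance i (no swap)
  43 <= 83: advance i (no swap)
Place pivot at 4: [73, 78, 6, 43, 83]

Partitioned: [73, 78, 6, 43, 83]


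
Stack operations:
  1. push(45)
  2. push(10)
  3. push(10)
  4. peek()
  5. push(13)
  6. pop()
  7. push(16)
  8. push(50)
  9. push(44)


push(45) -> [45]
push(10) -> [45, 10]
push(10) -> [45, 10, 10]
peek()->10
push(13) -> [45, 10, 10, 13]
pop()->13, [45, 10, 10]
push(16) -> [45, 10, 10, 16]
push(50) -> [45, 10, 10, 16, 50]
push(44) -> [45, 10, 10, 16, 50, 44]

Final stack: [45, 10, 10, 16, 50, 44]


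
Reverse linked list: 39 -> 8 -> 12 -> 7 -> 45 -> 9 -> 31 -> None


Step 1: curr=39, set curr.next=prev(None) | reversed so far: 39
Step 2: curr=8, set curr.next=prev(39) | reversed so far: 8 -> 39
Step 3: curr=12, set curr.next=prev(8) | reversed so far: 12 -> 8 -> 39
Step 4: curr=7, set curr.next=prev(12) | reversed so far: 7 -> 12 -> 8 -> 39
Step 5: curr=45, set curr.next=prev(7) | reversed so far: 45 -> 7 -> 12 -> 8 -> 39
Step 6: curr=9, set curr.next=prev(45) | reversed so far: 9 -> 45 -> 7 -> 12 -> 8 -> 39
Step 7: curr=31, set curr.next=prev(9) | reversed so far: 31 -> 9 -> 45 -> 7 -> 12 -> 8 -> 39

31 -> 9 -> 45 -> 7 -> 12 -> 8 -> 39 -> None


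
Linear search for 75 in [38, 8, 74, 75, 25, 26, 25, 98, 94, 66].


i=0: 38!=75
i=1: 8!=75
i=2: 74!=75
i=3: 75==75 found!

Found at 3, 4 comps


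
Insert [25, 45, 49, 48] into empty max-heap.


Insert 25: [25]
Insert 45: [45, 25]
Insert 49: [49, 25, 45]
Insert 48: [49, 48, 45, 25]

Final heap: [49, 48, 45, 25]


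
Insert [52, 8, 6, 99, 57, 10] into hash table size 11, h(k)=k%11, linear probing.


Insert 52: h=8 -> slot 8
Insert 8: h=8, 1 probes -> slot 9
Insert 6: h=6 -> slot 6
Insert 99: h=0 -> slot 0
Insert 57: h=2 -> slot 2
Insert 10: h=10 -> slot 10

Table: [99, None, 57, None, None, None, 6, None, 52, 8, 10]


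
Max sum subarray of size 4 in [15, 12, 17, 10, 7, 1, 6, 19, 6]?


[0:4]: 54
[1:5]: 46
[2:6]: 35
[3:7]: 24
[4:8]: 33
[5:9]: 32

Max: 54 at [0:4]


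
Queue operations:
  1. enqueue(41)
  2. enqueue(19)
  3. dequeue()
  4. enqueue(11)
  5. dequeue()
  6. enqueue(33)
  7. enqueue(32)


enqueue(41) -> [41]
enqueue(19) -> [41, 19]
dequeue()->41, [19]
enqueue(11) -> [19, 11]
dequeue()->19, [11]
enqueue(33) -> [11, 33]
enqueue(32) -> [11, 33, 32]

Final queue: [11, 33, 32]


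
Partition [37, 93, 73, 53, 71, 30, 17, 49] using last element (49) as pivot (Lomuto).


Pivot: 49
  37 <= 49: advance i (no swap)
  30 <= 49: swap -> [37, 30, 73, 53, 71, 93, 17, 49]
  17 <= 49: swap -> [37, 30, 17, 53, 71, 93, 73, 49]
Place pivot at 3: [37, 30, 17, 49, 71, 93, 73, 53]

Partitioned: [37, 30, 17, 49, 71, 93, 73, 53]


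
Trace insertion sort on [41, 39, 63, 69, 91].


Initial: [41, 39, 63, 69, 91]
Insert 39: [39, 41, 63, 69, 91]
Insert 63: [39, 41, 63, 69, 91]
Insert 69: [39, 41, 63, 69, 91]
Insert 91: [39, 41, 63, 69, 91]

Sorted: [39, 41, 63, 69, 91]


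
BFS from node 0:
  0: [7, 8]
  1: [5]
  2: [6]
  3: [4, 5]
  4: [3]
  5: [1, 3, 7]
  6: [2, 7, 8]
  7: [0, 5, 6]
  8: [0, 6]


Visit 0, enqueue [7, 8]
Visit 7, enqueue [5, 6]
Visit 8, enqueue []
Visit 5, enqueue [1, 3]
Visit 6, enqueue [2]
Visit 1, enqueue []
Visit 3, enqueue [4]
Visit 2, enqueue []
Visit 4, enqueue []

BFS order: [0, 7, 8, 5, 6, 1, 3, 2, 4]


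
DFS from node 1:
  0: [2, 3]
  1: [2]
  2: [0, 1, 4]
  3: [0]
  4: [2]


Visit 1, push [2]
Visit 2, push [4, 0]
Visit 0, push [3]
Visit 3, push []
Visit 4, push []

DFS order: [1, 2, 0, 3, 4]


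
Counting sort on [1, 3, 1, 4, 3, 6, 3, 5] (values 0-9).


Input: [1, 3, 1, 4, 3, 6, 3, 5]
Counts: [0, 2, 0, 3, 1, 1, 1, 0, 0, 0]

Sorted: [1, 1, 3, 3, 3, 4, 5, 6]


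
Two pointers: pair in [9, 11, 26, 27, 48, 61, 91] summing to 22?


lo=0(9)+hi=6(91)=100
lo=0(9)+hi=5(61)=70
lo=0(9)+hi=4(48)=57
lo=0(9)+hi=3(27)=36
lo=0(9)+hi=2(26)=35
lo=0(9)+hi=1(11)=20

No pair found


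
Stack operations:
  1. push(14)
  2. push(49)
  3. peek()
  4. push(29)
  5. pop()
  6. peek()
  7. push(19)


push(14) -> [14]
push(49) -> [14, 49]
peek()->49
push(29) -> [14, 49, 29]
pop()->29, [14, 49]
peek()->49
push(19) -> [14, 49, 19]

Final stack: [14, 49, 19]


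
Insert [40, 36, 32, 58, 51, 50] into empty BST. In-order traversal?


Insert 40: root
Insert 36: L from 40
Insert 32: L from 40 -> L from 36
Insert 58: R from 40
Insert 51: R from 40 -> L from 58
Insert 50: R from 40 -> L from 58 -> L from 51

In-order: [32, 36, 40, 50, 51, 58]


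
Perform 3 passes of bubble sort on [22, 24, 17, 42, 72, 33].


Initial: [22, 24, 17, 42, 72, 33]
Pass 1: [22, 17, 24, 42, 33, 72] (2 swaps)
Pass 2: [17, 22, 24, 33, 42, 72] (2 swaps)
Pass 3: [17, 22, 24, 33, 42, 72] (0 swaps)

After 3 passes: [17, 22, 24, 33, 42, 72]


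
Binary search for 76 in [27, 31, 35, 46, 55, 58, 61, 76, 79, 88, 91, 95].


Step 1: lo=0, hi=11, mid=5, val=58
Step 2: lo=6, hi=11, mid=8, val=79
Step 3: lo=6, hi=7, mid=6, val=61
Step 4: lo=7, hi=7, mid=7, val=76

Found at index 7


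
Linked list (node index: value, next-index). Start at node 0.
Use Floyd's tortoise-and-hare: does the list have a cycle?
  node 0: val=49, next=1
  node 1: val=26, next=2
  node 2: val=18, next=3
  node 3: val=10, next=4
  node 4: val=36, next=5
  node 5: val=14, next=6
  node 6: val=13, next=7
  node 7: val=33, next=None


Floyd's tortoise (slow, +1) and hare (fast, +2):
  init: slow=0, fast=0
  step 1: slow=1, fast=2
  step 2: slow=2, fast=4
  step 3: slow=3, fast=6
  step 4: fast 6->7->None, no cycle

Cycle: no


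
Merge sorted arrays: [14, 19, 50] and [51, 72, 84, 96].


Take 14 from A
Take 19 from A
Take 50 from A

Merged: [14, 19, 50, 51, 72, 84, 96]


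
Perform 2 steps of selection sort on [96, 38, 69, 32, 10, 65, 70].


Initial: [96, 38, 69, 32, 10, 65, 70]
Step 1: min=10 at 4
  Swap: [10, 38, 69, 32, 96, 65, 70]
Step 2: min=32 at 3
  Swap: [10, 32, 69, 38, 96, 65, 70]

After 2 steps: [10, 32, 69, 38, 96, 65, 70]


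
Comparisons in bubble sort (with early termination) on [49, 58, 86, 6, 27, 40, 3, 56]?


Algorithm: bubble sort (with early termination)
Input: [49, 58, 86, 6, 27, 40, 3, 56]
Sorted: [3, 6, 27, 40, 49, 56, 58, 86]

28


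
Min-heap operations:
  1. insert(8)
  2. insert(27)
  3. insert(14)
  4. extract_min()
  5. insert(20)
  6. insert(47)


insert(8) -> [8]
insert(27) -> [8, 27]
insert(14) -> [8, 27, 14]
extract_min()->8, [14, 27]
insert(20) -> [14, 27, 20]
insert(47) -> [14, 27, 20, 47]

Final heap: [14, 27, 20, 47]


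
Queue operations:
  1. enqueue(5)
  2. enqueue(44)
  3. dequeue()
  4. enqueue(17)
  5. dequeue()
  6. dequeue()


enqueue(5) -> [5]
enqueue(44) -> [5, 44]
dequeue()->5, [44]
enqueue(17) -> [44, 17]
dequeue()->44, [17]
dequeue()->17, []

Final queue: []


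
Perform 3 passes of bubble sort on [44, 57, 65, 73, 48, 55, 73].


Initial: [44, 57, 65, 73, 48, 55, 73]
Pass 1: [44, 57, 65, 48, 55, 73, 73] (2 swaps)
Pass 2: [44, 57, 48, 55, 65, 73, 73] (2 swaps)
Pass 3: [44, 48, 55, 57, 65, 73, 73] (2 swaps)

After 3 passes: [44, 48, 55, 57, 65, 73, 73]


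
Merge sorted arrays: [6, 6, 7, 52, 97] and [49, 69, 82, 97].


Take 6 from A
Take 6 from A
Take 7 from A
Take 49 from B
Take 52 from A
Take 69 from B
Take 82 from B
Take 97 from A

Merged: [6, 6, 7, 49, 52, 69, 82, 97, 97]


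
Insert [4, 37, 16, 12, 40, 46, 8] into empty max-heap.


Insert 4: [4]
Insert 37: [37, 4]
Insert 16: [37, 4, 16]
Insert 12: [37, 12, 16, 4]
Insert 40: [40, 37, 16, 4, 12]
Insert 46: [46, 37, 40, 4, 12, 16]
Insert 8: [46, 37, 40, 4, 12, 16, 8]

Final heap: [46, 37, 40, 4, 12, 16, 8]


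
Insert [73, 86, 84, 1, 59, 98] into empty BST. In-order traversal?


Insert 73: root
Insert 86: R from 73
Insert 84: R from 73 -> L from 86
Insert 1: L from 73
Insert 59: L from 73 -> R from 1
Insert 98: R from 73 -> R from 86

In-order: [1, 59, 73, 84, 86, 98]


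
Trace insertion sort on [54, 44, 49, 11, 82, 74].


Initial: [54, 44, 49, 11, 82, 74]
Insert 44: [44, 54, 49, 11, 82, 74]
Insert 49: [44, 49, 54, 11, 82, 74]
Insert 11: [11, 44, 49, 54, 82, 74]
Insert 82: [11, 44, 49, 54, 82, 74]
Insert 74: [11, 44, 49, 54, 74, 82]

Sorted: [11, 44, 49, 54, 74, 82]


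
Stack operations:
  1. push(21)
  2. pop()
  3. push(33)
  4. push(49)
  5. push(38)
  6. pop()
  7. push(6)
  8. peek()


push(21) -> [21]
pop()->21, []
push(33) -> [33]
push(49) -> [33, 49]
push(38) -> [33, 49, 38]
pop()->38, [33, 49]
push(6) -> [33, 49, 6]
peek()->6

Final stack: [33, 49, 6]


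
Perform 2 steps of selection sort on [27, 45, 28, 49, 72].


Initial: [27, 45, 28, 49, 72]
Step 1: min=27 at 0
  Swap: [27, 45, 28, 49, 72]
Step 2: min=28 at 2
  Swap: [27, 28, 45, 49, 72]

After 2 steps: [27, 28, 45, 49, 72]


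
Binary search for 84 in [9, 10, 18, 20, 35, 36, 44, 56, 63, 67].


Step 1: lo=0, hi=9, mid=4, val=35
Step 2: lo=5, hi=9, mid=7, val=56
Step 3: lo=8, hi=9, mid=8, val=63
Step 4: lo=9, hi=9, mid=9, val=67

Not found


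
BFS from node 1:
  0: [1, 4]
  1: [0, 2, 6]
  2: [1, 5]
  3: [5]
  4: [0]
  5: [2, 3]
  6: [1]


Visit 1, enqueue [0, 2, 6]
Visit 0, enqueue [4]
Visit 2, enqueue [5]
Visit 6, enqueue []
Visit 4, enqueue []
Visit 5, enqueue [3]
Visit 3, enqueue []

BFS order: [1, 0, 2, 6, 4, 5, 3]


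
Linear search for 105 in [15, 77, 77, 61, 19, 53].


i=0: 15!=105
i=1: 77!=105
i=2: 77!=105
i=3: 61!=105
i=4: 19!=105
i=5: 53!=105

Not found, 6 comps


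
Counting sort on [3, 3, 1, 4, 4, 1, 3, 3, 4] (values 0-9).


Input: [3, 3, 1, 4, 4, 1, 3, 3, 4]
Counts: [0, 2, 0, 4, 3, 0, 0, 0, 0, 0]

Sorted: [1, 1, 3, 3, 3, 3, 4, 4, 4]


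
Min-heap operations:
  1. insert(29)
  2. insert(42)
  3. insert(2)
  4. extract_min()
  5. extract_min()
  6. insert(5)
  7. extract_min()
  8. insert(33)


insert(29) -> [29]
insert(42) -> [29, 42]
insert(2) -> [2, 42, 29]
extract_min()->2, [29, 42]
extract_min()->29, [42]
insert(5) -> [5, 42]
extract_min()->5, [42]
insert(33) -> [33, 42]

Final heap: [33, 42]


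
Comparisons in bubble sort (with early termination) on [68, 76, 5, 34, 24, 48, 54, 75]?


Algorithm: bubble sort (with early termination)
Input: [68, 76, 5, 34, 24, 48, 54, 75]
Sorted: [5, 24, 34, 48, 54, 68, 75, 76]

22


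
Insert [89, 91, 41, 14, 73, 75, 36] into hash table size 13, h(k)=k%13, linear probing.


Insert 89: h=11 -> slot 11
Insert 91: h=0 -> slot 0
Insert 41: h=2 -> slot 2
Insert 14: h=1 -> slot 1
Insert 73: h=8 -> slot 8
Insert 75: h=10 -> slot 10
Insert 36: h=10, 2 probes -> slot 12

Table: [91, 14, 41, None, None, None, None, None, 73, None, 75, 89, 36]
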